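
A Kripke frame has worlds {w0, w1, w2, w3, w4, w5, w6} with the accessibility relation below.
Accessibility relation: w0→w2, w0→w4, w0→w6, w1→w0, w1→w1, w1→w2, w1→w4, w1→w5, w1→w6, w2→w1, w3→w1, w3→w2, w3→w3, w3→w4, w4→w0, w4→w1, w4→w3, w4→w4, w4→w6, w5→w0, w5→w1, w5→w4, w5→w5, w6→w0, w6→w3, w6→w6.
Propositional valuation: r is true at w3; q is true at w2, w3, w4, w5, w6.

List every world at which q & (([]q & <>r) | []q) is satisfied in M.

Let φ = q & (([]q & <>r) | []q). Evaluate φ at each world:
  w0 (successors {w2, w4, w6}): φ is false.
  w1 (successors {w0, w1, w2, w4, w5, w6}): φ is false.
  w2 (successors {w1}): φ is false.
  w3 (successors {w1, w2, w3, w4}): φ is false.
  w4 (successors {w0, w1, w3, w4, w6}): φ is false.
  w5 (successors {w0, w1, w4, w5}): φ is false.
  w6 (successors {w0, w3, w6}): φ is false.
For instance, at w6:
  At w6: q is true, ([]q & <>r) | []q is false, so q & (([]q & <>r) | []q) is false.
    At w6: []q & <>r is false, []q is false, so ([]q & <>r) | []q is false.
      At w6: []q is false, <>r is true, so []q & <>r is false.
      At w6: []q requires q at every successor {w0, w3, w6}.
        q fails at w0, so []q is false at w6.
Satisfying worlds: none.

none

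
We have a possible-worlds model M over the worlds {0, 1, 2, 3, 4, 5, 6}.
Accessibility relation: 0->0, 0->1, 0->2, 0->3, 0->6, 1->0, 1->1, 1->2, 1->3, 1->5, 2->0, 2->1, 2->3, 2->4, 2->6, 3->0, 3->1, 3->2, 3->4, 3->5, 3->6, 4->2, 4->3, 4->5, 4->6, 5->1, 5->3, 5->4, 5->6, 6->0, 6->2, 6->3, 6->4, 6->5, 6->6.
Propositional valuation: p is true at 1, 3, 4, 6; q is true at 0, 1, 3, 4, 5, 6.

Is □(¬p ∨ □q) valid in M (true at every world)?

No

Recall that □ψ holds at a world iff ψ holds at every accessible world, and ◇ψ holds iff ψ holds at some accessible world.
Let φ = □(¬p ∨ □q). Evaluate φ at each world:
  0 (successors {0, 1, 2, 3, 6}): φ is false.
  1 (successors {0, 1, 2, 3, 5}): φ is false.
  2 (successors {0, 1, 3, 4, 6}): φ is false.
  3 (successors {0, 1, 2, 4, 5, 6}): φ is false.
  4 (successors {2, 3, 5, 6}): φ is false.
  5 (successors {1, 3, 4, 6}): φ is false.
  6 (successors {0, 2, 3, 4, 5, 6}): φ is false.
Detail at 0 (counterexample):
  At 0: □(¬p ∨ □q) requires ¬p ∨ □q at every successor {0, 1, 2, 3, 6}.
    ¬p ∨ □q fails at 1, so □(¬p ∨ □q) is false at 0.
      At 1: ¬p is false, □q is false, so ¬p ∨ □q is false.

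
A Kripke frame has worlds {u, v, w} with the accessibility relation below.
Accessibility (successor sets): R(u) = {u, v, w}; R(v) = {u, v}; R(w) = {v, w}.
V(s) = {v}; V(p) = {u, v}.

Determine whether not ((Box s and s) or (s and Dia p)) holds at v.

Recall that Box ψ holds at a world iff ψ holds at every accessible world, and Dia ψ holds iff ψ holds at some accessible world.
At v: (Box s and s) or (s and Dia p) is true, so not ((Box s and s) or (s and Dia p)) is false.
  At v: Box s and s is false, s and Dia p is true, so (Box s and s) or (s and Dia p) is true.
    At v: Box s is false, s is true, so Box s and s is false.
      At v: Box s requires s at every successor {u, v}.
        s fails at u, so Box s is false at v.
    At v: s is true, Dia p is true, so s and Dia p is true.
      At v: Dia p requires p at some successor in {u, v}.
        p holds at u, so Dia p is true at v.

No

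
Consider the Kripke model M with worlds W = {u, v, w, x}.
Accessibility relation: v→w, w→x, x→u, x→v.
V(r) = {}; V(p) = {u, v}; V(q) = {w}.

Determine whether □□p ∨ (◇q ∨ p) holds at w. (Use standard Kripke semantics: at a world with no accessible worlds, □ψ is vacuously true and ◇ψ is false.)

Yes

Recall that □ψ holds at a world iff ψ holds at every accessible world, and ◇ψ holds iff ψ holds at some accessible world.
At w: □□p is true, ◇q ∨ p is false, so □□p ∨ (◇q ∨ p) is true.
  At w: □□p requires □p at every successor {x}.
      At x: □p requires p at every successor {u, v}.
        At u: p is true.
        At v: p is true.
      So □p is true at x.
  So □□p is true at w.
  At w: ◇q is false, p is false, so ◇q ∨ p is false.
    At w: ◇q requires q at some successor in {x}.
      At x: q is false.
    So ◇q is false at w.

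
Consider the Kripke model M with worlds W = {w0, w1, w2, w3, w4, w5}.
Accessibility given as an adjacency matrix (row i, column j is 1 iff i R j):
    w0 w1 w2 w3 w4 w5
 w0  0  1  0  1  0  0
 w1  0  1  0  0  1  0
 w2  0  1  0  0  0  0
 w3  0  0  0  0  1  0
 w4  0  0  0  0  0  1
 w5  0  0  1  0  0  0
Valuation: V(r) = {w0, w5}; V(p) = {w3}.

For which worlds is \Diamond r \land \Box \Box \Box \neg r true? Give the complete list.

w4

Let φ = \Diamond r \land \Box \Box \Box \neg r. Evaluate φ at each world:
  w0 (successors {w1, w3}): φ is false.
  w1 (successors {w1, w4}): φ is false.
  w2 (successors {w1}): φ is false.
  w3 (successors {w4}): φ is false.
  w4 (successors {w5}): φ is true.
  w5 (successors {w2}): φ is false.
For instance, at w0:
  At w0: \Diamond r is false, \Box \Box \Box \neg r is false, so \Diamond r \land \Box \Box \Box \neg r is false.
    At w0: \Diamond r requires r at some successor in {w1, w3}.
      At w1: r is false.
      At w3: r is false.
    So \Diamond r is false at w0.
    At w0: \Box \Box \Box \neg r requires \Box \Box \neg r at every successor {w1, w3}.
      \Box \Box \neg r fails at w1, so \Box \Box \Box \neg r is false at w0.
Satisfying worlds: {w4}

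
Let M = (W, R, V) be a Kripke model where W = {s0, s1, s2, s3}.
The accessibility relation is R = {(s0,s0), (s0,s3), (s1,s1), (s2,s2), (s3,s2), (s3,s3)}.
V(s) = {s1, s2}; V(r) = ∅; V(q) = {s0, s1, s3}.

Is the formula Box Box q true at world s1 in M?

Yes

At s1: Box Box q requires Box q at every successor {s1}.
    At s1: Box q requires q at every successor {s1}.
      At s1: q is true.
    So Box q is true at s1.
So Box Box q is true at s1.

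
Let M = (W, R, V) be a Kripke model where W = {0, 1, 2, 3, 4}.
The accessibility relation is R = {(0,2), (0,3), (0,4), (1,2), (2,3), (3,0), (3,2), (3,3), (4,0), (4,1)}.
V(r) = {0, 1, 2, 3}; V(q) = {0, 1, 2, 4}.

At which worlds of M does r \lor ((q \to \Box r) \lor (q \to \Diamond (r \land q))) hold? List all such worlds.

0, 1, 2, 3, 4

Let φ = r \lor ((q \to \Box r) \lor (q \to \Diamond (r \land q))). Evaluate φ at each world:
  0 (successors {2, 3, 4}): φ is true.
  1 (successors {2}): φ is true.
  2 (successors {3}): φ is true.
  3 (successors {0, 2, 3}): φ is true.
  4 (successors {0, 1}): φ is true.
For instance, at 0:
  At 0: r is true, (q \to \Box r) \lor (q \to \Diamond (r \land q)) is true, so r \lor ((q \to \Box r) \lor (q \to \Diamond (r \land q))) is true.
    At 0: q \to \Box r is false, q \to \Diamond (r \land q) is true, so (q \to \Box r) \lor (q \to \Diamond (r \land q)) is true.
      At 0: q is true, \Box r is false, so q \to \Box r is false.
      At 0: q is true, \Diamond (r \land q) is true, so q \to \Diamond (r \land q) is true.
Satisfying worlds: {0, 1, 2, 3, 4}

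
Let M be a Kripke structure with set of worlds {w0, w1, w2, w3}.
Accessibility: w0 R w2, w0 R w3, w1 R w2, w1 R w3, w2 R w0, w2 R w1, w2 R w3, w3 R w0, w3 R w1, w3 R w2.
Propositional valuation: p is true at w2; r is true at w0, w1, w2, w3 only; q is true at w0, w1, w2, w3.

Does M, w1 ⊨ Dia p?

At w1: Dia p requires p at some successor in {w2, w3}.
  p holds at w2, so Dia p is true at w1.

Yes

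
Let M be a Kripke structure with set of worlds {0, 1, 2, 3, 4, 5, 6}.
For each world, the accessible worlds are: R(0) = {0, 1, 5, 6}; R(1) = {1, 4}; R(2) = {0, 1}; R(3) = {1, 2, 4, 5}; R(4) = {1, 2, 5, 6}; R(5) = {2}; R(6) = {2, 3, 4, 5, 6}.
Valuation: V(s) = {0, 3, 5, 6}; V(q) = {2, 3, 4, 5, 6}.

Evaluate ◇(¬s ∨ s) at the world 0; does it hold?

Yes

At 0: ◇(¬s ∨ s) requires ¬s ∨ s at some successor in {0, 1, 5, 6}.
  ¬s ∨ s holds at 0, so ◇(¬s ∨ s) is true at 0.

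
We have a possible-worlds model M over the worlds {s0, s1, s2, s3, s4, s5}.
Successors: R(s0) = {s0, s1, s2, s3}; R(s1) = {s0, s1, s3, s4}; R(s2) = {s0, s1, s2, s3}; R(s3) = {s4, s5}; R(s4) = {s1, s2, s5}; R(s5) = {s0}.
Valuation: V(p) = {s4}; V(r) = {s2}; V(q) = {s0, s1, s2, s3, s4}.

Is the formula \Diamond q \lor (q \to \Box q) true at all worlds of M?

Yes

Let φ = \Diamond q \lor (q \to \Box q). Evaluate φ at each world:
  s0 (successors {s0, s1, s2, s3}): φ is true.
  s1 (successors {s0, s1, s3, s4}): φ is true.
  s2 (successors {s0, s1, s2, s3}): φ is true.
  s3 (successors {s4, s5}): φ is true.
  s4 (successors {s1, s2, s5}): φ is true.
  s5 (successors {s0}): φ is true.
For instance, at s0:
  At s0: \Diamond q is true, q \to \Box q is true, so \Diamond q \lor (q \to \Box q) is true.
    At s0: \Diamond q requires q at some successor in {s0, s1, s2, s3}.
      q holds at s0, so \Diamond q is true at s0.
    At s0: q is true, \Box q is true, so q \to \Box q is true.
      At s0: \Box q requires q at every successor {s0, s1, s2, s3}.
        At s0: q is true.
        At s1: q is true.
        At s2: q is true.
        At s3: q is true.
      So \Box q is true at s0.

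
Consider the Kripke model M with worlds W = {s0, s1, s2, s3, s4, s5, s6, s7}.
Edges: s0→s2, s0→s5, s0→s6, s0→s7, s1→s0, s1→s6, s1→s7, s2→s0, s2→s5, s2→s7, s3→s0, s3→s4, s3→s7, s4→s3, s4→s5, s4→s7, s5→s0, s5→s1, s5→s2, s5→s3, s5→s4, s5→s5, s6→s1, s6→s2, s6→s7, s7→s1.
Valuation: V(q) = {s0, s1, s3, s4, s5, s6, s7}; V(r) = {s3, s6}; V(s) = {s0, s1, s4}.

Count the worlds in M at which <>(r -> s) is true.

8

Let φ = <>(r -> s). Evaluate φ at each world:
  s0 (successors {s2, s5, s6, s7}): φ is true.
  s1 (successors {s0, s6, s7}): φ is true.
  s2 (successors {s0, s5, s7}): φ is true.
  s3 (successors {s0, s4, s7}): φ is true.
  s4 (successors {s3, s5, s7}): φ is true.
  s5 (successors {s0, s1, s2, s3, s4, s5}): φ is true.
  s6 (successors {s1, s2, s7}): φ is true.
  s7 (successors {s1}): φ is true.
For instance, at s5:
  At s5: <>(r -> s) requires r -> s at some successor in {s0, s1, s2, s3, s4, s5}.
    r -> s holds at s0, so <>(r -> s) is true at s5.
Satisfying worlds: {s0, s1, s2, s3, s4, s5, s6, s7}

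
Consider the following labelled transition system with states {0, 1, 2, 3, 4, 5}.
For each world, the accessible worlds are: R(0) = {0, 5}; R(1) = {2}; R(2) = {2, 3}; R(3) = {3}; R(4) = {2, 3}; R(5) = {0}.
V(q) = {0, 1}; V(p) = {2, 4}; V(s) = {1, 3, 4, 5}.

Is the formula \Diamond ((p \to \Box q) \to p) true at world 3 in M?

No

Recall that \Box ψ holds at a world iff ψ holds at every accessible world, and \Diamond ψ holds iff ψ holds at some accessible world.
At 3: \Diamond ((p \to \Box q) \to p) requires (p \to \Box q) \to p at some successor in {3}.
  At 3: (p \to \Box q) \to p is false.
So \Diamond ((p \to \Box q) \to p) is false at 3.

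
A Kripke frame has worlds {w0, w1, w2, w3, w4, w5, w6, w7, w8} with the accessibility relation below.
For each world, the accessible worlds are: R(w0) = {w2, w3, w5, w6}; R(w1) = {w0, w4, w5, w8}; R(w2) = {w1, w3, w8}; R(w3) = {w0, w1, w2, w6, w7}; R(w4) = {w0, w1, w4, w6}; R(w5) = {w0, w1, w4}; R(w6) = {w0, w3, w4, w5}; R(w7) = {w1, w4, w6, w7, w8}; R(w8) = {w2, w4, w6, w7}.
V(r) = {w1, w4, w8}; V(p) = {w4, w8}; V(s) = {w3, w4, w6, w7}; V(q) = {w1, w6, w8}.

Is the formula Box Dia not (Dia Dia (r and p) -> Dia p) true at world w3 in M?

No

At w3: Box Dia not (Dia Dia (r and p) -> Dia p) requires Dia not (Dia Dia (r and p) -> Dia p) at every successor {w0, w1, w2, w6, w7}.
  Dia not (Dia Dia (r and p) -> Dia p) fails at w7, so Box Dia not (Dia Dia (r and p) -> Dia p) is false at w3.
    At w7: Dia not (Dia Dia (r and p) -> Dia p) requires not (Dia Dia (r and p) -> Dia p) at some successor in {w1, w4, w6, w7, w8}.
      At w1: not (Dia Dia (r and p) -> Dia p) is false.
      At w4: not (Dia Dia (r and p) -> Dia p) is false.
      At w6: not (Dia Dia (r and p) -> Dia p) is false.
      At w7: not (Dia Dia (r and p) -> Dia p) is false.
      At w8: not (Dia Dia (r and p) -> Dia p) is false.
    So Dia not (Dia Dia (r and p) -> Dia p) is false at w7.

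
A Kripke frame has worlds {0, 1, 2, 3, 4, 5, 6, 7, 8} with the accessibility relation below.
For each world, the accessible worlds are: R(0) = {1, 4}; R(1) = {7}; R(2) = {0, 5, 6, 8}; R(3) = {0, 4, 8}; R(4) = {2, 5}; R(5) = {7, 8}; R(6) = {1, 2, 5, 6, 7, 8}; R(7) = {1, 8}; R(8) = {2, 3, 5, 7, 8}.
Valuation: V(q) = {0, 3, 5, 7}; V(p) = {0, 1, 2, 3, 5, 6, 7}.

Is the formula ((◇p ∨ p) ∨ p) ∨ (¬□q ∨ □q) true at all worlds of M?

Let φ = ((◇p ∨ p) ∨ p) ∨ (¬□q ∨ □q). Evaluate φ at each world:
  0 (successors {1, 4}): φ is true.
  1 (successors {7}): φ is true.
  2 (successors {0, 5, 6, 8}): φ is true.
  3 (successors {0, 4, 8}): φ is true.
  4 (successors {2, 5}): φ is true.
  5 (successors {7, 8}): φ is true.
  6 (successors {1, 2, 5, 6, 7, 8}): φ is true.
  7 (successors {1, 8}): φ is true.
  8 (successors {2, 3, 5, 7, 8}): φ is true.
For instance, at 0:
  At 0: (◇p ∨ p) ∨ p is true, ¬□q ∨ □q is true, so ((◇p ∨ p) ∨ p) ∨ (¬□q ∨ □q) is true.
    At 0: ◇p ∨ p is true, p is true, so (◇p ∨ p) ∨ p is true.
      At 0: ◇p is true, p is true, so ◇p ∨ p is true.
    At 0: ¬□q is true, □q is false, so ¬□q ∨ □q is true.
      At 0: □q is false, so ¬□q is true.
      At 0: □q requires q at every successor {1, 4}.
        q fails at 1, so □q is false at 0.

Yes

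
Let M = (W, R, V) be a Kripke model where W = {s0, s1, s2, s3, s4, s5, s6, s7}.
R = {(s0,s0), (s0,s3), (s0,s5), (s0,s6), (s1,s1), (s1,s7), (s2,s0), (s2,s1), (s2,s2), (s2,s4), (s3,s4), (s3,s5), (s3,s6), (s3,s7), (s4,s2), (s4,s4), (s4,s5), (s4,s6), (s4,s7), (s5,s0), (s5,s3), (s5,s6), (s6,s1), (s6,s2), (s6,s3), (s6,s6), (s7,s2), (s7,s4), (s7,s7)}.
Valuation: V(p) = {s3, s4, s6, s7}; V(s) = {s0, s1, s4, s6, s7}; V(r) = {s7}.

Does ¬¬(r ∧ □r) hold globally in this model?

No

Let φ = ¬¬(r ∧ □r). Evaluate φ at each world:
  s0 (successors {s0, s3, s5, s6}): φ is false.
  s1 (successors {s1, s7}): φ is false.
  s2 (successors {s0, s1, s2, s4}): φ is false.
  s3 (successors {s4, s5, s6, s7}): φ is false.
  s4 (successors {s2, s4, s5, s6, s7}): φ is false.
  s5 (successors {s0, s3, s6}): φ is false.
  s6 (successors {s1, s2, s3, s6}): φ is false.
  s7 (successors {s2, s4, s7}): φ is false.
Detail at s0 (counterexample):
  At s0: ¬(r ∧ □r) is true, so ¬¬(r ∧ □r) is false.
    At s0: r ∧ □r is false, so ¬(r ∧ □r) is true.
      At s0: r is false, □r is false, so r ∧ □r is false.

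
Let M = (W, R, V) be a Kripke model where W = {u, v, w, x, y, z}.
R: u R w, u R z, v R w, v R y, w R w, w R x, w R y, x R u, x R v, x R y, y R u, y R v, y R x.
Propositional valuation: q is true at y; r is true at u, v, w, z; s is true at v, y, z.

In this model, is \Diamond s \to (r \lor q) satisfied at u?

At u: \Diamond s is true, r \lor q is true, so \Diamond s \to (r \lor q) is true.
  At u: \Diamond s requires s at some successor in {w, z}.
    s holds at z, so \Diamond s is true at u.

Yes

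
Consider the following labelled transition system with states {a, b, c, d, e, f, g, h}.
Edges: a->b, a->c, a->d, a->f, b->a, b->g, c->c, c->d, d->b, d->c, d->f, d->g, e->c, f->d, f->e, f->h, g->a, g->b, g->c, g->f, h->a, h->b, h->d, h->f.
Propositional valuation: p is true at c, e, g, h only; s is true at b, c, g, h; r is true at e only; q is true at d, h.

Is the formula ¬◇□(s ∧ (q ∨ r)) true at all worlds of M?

Yes

Let φ = ¬◇□(s ∧ (q ∨ r)). Evaluate φ at each world:
  a (successors {b, c, d, f}): φ is true.
  b (successors {a, g}): φ is true.
  c (successors {c, d}): φ is true.
  d (successors {b, c, f, g}): φ is true.
  e (successors {c}): φ is true.
  f (successors {d, e, h}): φ is true.
  g (successors {a, b, c, f}): φ is true.
  h (successors {a, b, d, f}): φ is true.
For instance, at g:
  At g: ◇□(s ∧ (q ∨ r)) is false, so ¬◇□(s ∧ (q ∨ r)) is true.
    At g: ◇□(s ∧ (q ∨ r)) requires □(s ∧ (q ∨ r)) at some successor in {a, b, c, f}.
      At a: □(s ∧ (q ∨ r)) is false.
      At b: □(s ∧ (q ∨ r)) is false.
      At c: □(s ∧ (q ∨ r)) is false.
      At f: □(s ∧ (q ∨ r)) is false.
    So ◇□(s ∧ (q ∨ r)) is false at g.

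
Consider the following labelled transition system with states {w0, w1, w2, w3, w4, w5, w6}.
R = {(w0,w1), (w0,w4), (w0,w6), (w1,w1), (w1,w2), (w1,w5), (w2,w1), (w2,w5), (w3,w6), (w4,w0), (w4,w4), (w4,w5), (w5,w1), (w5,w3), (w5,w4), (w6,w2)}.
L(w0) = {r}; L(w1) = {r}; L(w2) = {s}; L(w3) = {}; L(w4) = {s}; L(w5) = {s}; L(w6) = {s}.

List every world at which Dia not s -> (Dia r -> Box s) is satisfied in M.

w3, w6

Recall that Box ψ holds at a world iff ψ holds at every accessible world, and Dia ψ holds iff ψ holds at some accessible world.
Let φ = Dia not s -> (Dia r -> Box s). Evaluate φ at each world:
  w0 (successors {w1, w4, w6}): φ is false.
  w1 (successors {w1, w2, w5}): φ is false.
  w2 (successors {w1, w5}): φ is false.
  w3 (successors {w6}): φ is true.
  w4 (successors {w0, w4, w5}): φ is false.
  w5 (successors {w1, w3, w4}): φ is false.
  w6 (successors {w2}): φ is true.
For instance, at w4:
  At w4: Dia not s is true, Dia r -> Box s is false, so Dia not s -> (Dia r -> Box s) is false.
    At w4: Dia not s requires not s at some successor in {w0, w4, w5}.
      not s holds at w0, so Dia not s is true at w4.
    At w4: Dia r is true, Box s is false, so Dia r -> Box s is false.
      At w4: Dia r requires r at some successor in {w0, w4, w5}.
        r holds at w0, so Dia r is true at w4.
      At w4: Box s requires s at every successor {w0, w4, w5}.
        s fails at w0, so Box s is false at w4.
Satisfying worlds: {w3, w6}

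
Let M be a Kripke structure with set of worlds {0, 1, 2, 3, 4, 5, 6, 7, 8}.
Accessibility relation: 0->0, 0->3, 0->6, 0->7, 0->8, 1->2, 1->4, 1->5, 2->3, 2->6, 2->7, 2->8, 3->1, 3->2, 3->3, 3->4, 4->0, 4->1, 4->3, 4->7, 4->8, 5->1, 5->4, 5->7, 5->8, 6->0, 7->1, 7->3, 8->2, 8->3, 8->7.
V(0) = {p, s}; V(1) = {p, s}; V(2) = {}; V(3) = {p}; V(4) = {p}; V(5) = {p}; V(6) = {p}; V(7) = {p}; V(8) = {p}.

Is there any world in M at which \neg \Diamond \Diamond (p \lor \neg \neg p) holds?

Recall that \Diamond ψ holds at a world iff ψ holds at some accessible world.
Let φ = \neg \Diamond \Diamond (p \lor \neg \neg p). Evaluate φ at each world:
  0 (successors {0, 3, 6, 7, 8}): φ is false.
  1 (successors {2, 4, 5}): φ is false.
  2 (successors {3, 6, 7, 8}): φ is false.
  3 (successors {1, 2, 3, 4}): φ is false.
  4 (successors {0, 1, 3, 7, 8}): φ is false.
  5 (successors {1, 4, 7, 8}): φ is false.
  6 (successors {0}): φ is false.
  7 (successors {1, 3}): φ is false.
  8 (successors {2, 3, 7}): φ is false.
For instance, at 2:
  At 2: \Diamond \Diamond (p \lor \neg \neg p) is true, so \neg \Diamond \Diamond (p \lor \neg \neg p) is false.
    At 2: \Diamond \Diamond (p \lor \neg \neg p) requires \Diamond (p \lor \neg \neg p) at some successor in {3, 6, 7, 8}.
      \Diamond (p \lor \neg \neg p) holds at 3, so \Diamond \Diamond (p \lor \neg \neg p) is true at 2.

No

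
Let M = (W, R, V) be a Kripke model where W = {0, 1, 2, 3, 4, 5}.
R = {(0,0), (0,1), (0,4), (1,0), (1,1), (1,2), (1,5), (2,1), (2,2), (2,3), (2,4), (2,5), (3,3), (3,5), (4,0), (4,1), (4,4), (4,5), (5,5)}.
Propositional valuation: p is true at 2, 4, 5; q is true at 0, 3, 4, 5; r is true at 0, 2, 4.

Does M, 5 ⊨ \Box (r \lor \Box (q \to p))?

Yes

At 5: \Box (r \lor \Box (q \to p)) requires r \lor \Box (q \to p) at every successor {5}.
    At 5: r is false, \Box (q \to p) is true, so r \lor \Box (q \to p) is true.
      At 5: \Box (q \to p) requires q \to p at every successor {5}.
        At 5: q \to p is true.
      So \Box (q \to p) is true at 5.
So \Box (r \lor \Box (q \to p)) is true at 5.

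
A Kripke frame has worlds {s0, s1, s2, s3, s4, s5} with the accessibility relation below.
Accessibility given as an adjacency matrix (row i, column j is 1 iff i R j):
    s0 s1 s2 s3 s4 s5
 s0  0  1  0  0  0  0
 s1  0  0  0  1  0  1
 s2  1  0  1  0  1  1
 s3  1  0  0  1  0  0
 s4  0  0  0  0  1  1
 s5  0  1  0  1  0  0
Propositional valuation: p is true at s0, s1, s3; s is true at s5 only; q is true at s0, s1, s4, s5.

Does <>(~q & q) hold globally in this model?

No

Let φ = <>(~q & q). Evaluate φ at each world:
  s0 (successors {s1}): φ is false.
  s1 (successors {s3, s5}): φ is false.
  s2 (successors {s0, s2, s4, s5}): φ is false.
  s3 (successors {s0, s3}): φ is false.
  s4 (successors {s4, s5}): φ is false.
  s5 (successors {s1, s3}): φ is false.
Detail at s0 (counterexample):
  At s0: <>(~q & q) requires ~q & q at some successor in {s1}.
    At s1: ~q & q is false.
  So <>(~q & q) is false at s0.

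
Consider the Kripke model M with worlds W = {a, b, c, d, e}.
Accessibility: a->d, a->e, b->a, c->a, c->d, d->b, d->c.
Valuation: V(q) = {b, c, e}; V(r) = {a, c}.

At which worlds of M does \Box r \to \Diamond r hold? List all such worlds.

a, b, c, d

Recall that \Box ψ holds at a world iff ψ holds at every accessible world, and \Diamond ψ holds iff ψ holds at some accessible world.
Let φ = \Box r \to \Diamond r. Evaluate φ at each world:
  a (successors {d, e}): φ is true.
  b (successors {a}): φ is true.
  c (successors {a, d}): φ is true.
  d (successors {b, c}): φ is true.
  e (successors ∅): φ is false.
For instance, at d:
  At d: \Box r is false, \Diamond r is true, so \Box r \to \Diamond r is true.
    At d: \Box r requires r at every successor {b, c}.
      r fails at b, so \Box r is false at d.
    At d: \Diamond r requires r at some successor in {b, c}.
      r holds at c, so \Diamond r is true at d.
Satisfying worlds: {a, b, c, d}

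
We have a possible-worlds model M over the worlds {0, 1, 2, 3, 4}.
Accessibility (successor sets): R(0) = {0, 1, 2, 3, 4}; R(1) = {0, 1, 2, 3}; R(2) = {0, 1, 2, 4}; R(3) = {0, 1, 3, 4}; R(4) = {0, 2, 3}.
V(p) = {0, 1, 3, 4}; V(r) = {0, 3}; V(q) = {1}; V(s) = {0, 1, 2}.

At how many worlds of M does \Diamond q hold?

4

Let φ = \Diamond q. Evaluate φ at each world:
  0 (successors {0, 1, 2, 3, 4}): φ is true.
  1 (successors {0, 1, 2, 3}): φ is true.
  2 (successors {0, 1, 2, 4}): φ is true.
  3 (successors {0, 1, 3, 4}): φ is true.
  4 (successors {0, 2, 3}): φ is false.
For instance, at 0:
  At 0: \Diamond q requires q at some successor in {0, 1, 2, 3, 4}.
    q holds at 1, so \Diamond q is true at 0.
Satisfying worlds: {0, 1, 2, 3}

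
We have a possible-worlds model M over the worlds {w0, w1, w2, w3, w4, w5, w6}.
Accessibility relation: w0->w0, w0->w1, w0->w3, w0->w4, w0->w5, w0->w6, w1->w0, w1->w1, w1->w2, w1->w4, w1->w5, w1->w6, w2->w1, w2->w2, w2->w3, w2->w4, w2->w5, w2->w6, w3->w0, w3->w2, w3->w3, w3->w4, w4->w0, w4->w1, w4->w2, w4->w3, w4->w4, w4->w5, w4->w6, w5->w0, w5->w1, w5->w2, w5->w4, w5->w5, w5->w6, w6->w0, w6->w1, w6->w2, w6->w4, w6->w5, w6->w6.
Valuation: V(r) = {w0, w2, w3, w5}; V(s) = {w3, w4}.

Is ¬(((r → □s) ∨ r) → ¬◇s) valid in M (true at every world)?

Let φ = ¬(((r → □s) ∨ r) → ¬◇s). Evaluate φ at each world:
  w0 (successors {w0, w1, w3, w4, w5, w6}): φ is true.
  w1 (successors {w0, w1, w2, w4, w5, w6}): φ is true.
  w2 (successors {w1, w2, w3, w4, w5, w6}): φ is true.
  w3 (successors {w0, w2, w3, w4}): φ is true.
  w4 (successors {w0, w1, w2, w3, w4, w5, w6}): φ is true.
  w5 (successors {w0, w1, w2, w4, w5, w6}): φ is true.
  w6 (successors {w0, w1, w2, w4, w5, w6}): φ is true.
For instance, at w2:
  At w2: ((r → □s) ∨ r) → ¬◇s is false, so ¬(((r → □s) ∨ r) → ¬◇s) is true.
    At w2: (r → □s) ∨ r is true, ¬◇s is false, so ((r → □s) ∨ r) → ¬◇s is false.
      At w2: r → □s is false, r is true, so (r → □s) ∨ r is true.
      At w2: ◇s is true, so ¬◇s is false.

Yes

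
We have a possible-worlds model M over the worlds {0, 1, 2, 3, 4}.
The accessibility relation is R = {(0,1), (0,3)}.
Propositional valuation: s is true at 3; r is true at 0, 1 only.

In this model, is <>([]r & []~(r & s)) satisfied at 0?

At 0: <>([]r & []~(r & s)) requires []r & []~(r & s) at some successor in {1, 3}.
  []r & []~(r & s) holds at 1, so <>([]r & []~(r & s)) is true at 0.
    At 1: []r is true, []~(r & s) is true, so []r & []~(r & s) is true.
      At 1: no accessible worlds, so []r holds vacuously.
      At 1: no accessible worlds, so []~(r & s) holds vacuously.

Yes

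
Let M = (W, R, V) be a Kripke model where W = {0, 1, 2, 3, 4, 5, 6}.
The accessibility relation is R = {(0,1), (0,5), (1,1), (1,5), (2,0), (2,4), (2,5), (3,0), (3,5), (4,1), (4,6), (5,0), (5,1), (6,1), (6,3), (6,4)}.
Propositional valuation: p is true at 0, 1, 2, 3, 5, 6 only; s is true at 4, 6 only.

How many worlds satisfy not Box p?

2

Let φ = not Box p. Evaluate φ at each world:
  0 (successors {1, 5}): φ is false.
  1 (successors {1, 5}): φ is false.
  2 (successors {0, 4, 5}): φ is true.
  3 (successors {0, 5}): φ is false.
  4 (successors {1, 6}): φ is false.
  5 (successors {0, 1}): φ is false.
  6 (successors {1, 3, 4}): φ is true.
For instance, at 3:
  At 3: Box p is true, so not Box p is false.
    At 3: Box p requires p at every successor {0, 5}.
      At 0: p is true.
      At 5: p is true.
    So Box p is true at 3.
Satisfying worlds: {2, 6}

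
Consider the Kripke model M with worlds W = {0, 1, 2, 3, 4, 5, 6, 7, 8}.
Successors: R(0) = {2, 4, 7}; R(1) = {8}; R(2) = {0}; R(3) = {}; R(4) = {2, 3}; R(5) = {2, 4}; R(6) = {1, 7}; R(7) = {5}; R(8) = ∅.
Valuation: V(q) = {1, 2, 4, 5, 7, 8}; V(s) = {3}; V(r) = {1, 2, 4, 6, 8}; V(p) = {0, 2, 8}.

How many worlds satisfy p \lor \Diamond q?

8

Recall that \Diamond ψ holds at a world iff ψ holds at some accessible world.
Let φ = p \lor \Diamond q. Evaluate φ at each world:
  0 (successors {2, 4, 7}): φ is true.
  1 (successors {8}): φ is true.
  2 (successors {0}): φ is true.
  3 (successors ∅): φ is false.
  4 (successors {2, 3}): φ is true.
  5 (successors {2, 4}): φ is true.
  6 (successors {1, 7}): φ is true.
  7 (successors {5}): φ is true.
  8 (successors ∅): φ is true.
For instance, at 5:
  At 5: p is false, \Diamond q is true, so p \lor \Diamond q is true.
    At 5: \Diamond q requires q at some successor in {2, 4}.
      q holds at 2, so \Diamond q is true at 5.
Satisfying worlds: {0, 1, 2, 4, 5, 6, 7, 8}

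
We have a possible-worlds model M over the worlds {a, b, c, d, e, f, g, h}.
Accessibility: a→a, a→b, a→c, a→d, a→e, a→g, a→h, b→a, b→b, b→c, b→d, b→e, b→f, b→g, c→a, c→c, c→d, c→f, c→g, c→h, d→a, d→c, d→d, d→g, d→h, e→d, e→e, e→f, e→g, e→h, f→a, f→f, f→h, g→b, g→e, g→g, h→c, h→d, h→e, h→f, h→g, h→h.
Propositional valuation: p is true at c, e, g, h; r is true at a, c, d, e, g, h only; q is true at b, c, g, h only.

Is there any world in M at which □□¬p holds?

Let φ = □□¬p. Evaluate φ at each world:
  a (successors {a, b, c, d, e, g, h}): φ is false.
  b (successors {a, b, c, d, e, f, g}): φ is false.
  c (successors {a, c, d, f, g, h}): φ is false.
  d (successors {a, c, d, g, h}): φ is false.
  e (successors {d, e, f, g, h}): φ is false.
  f (successors {a, f, h}): φ is false.
  g (successors {b, e, g}): φ is false.
  h (successors {c, d, e, f, g, h}): φ is false.
For instance, at d:
  At d: □□¬p requires □¬p at every successor {a, c, d, g, h}.
    □¬p fails at a, so □□¬p is false at d.
      At a: □¬p requires ¬p at every successor {a, b, c, d, e, g, h}.
        ¬p fails at c, so □¬p is false at a.

No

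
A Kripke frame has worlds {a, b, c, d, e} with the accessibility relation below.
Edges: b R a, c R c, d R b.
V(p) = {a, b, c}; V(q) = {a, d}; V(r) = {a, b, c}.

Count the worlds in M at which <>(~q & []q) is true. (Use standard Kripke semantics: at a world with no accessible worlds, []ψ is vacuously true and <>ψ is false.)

1

Let φ = <>(~q & []q). Evaluate φ at each world:
  a (successors ∅): φ is false.
  b (successors {a}): φ is false.
  c (successors {c}): φ is false.
  d (successors {b}): φ is true.
  e (successors ∅): φ is false.
For instance, at d:
  At d: <>(~q & []q) requires ~q & []q at some successor in {b}.
    ~q & []q holds at b, so <>(~q & []q) is true at d.
      At b: ~q is true, []q is true, so ~q & []q is true.
Satisfying worlds: {d}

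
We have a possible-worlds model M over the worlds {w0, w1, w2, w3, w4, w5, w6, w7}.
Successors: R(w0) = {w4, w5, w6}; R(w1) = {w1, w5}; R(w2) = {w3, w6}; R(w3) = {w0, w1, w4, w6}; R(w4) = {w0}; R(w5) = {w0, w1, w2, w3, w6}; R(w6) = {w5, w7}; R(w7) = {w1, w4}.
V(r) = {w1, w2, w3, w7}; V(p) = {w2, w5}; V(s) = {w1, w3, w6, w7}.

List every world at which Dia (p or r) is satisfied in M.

Let φ = Dia (p or r). Evaluate φ at each world:
  w0 (successors {w4, w5, w6}): φ is true.
  w1 (successors {w1, w5}): φ is true.
  w2 (successors {w3, w6}): φ is true.
  w3 (successors {w0, w1, w4, w6}): φ is true.
  w4 (successors {w0}): φ is false.
  w5 (successors {w0, w1, w2, w3, w6}): φ is true.
  w6 (successors {w5, w7}): φ is true.
  w7 (successors {w1, w4}): φ is true.
For instance, at w1:
  At w1: Dia (p or r) requires p or r at some successor in {w1, w5}.
    p or r holds at w1, so Dia (p or r) is true at w1.
Satisfying worlds: {w0, w1, w2, w3, w5, w6, w7}

w0, w1, w2, w3, w5, w6, w7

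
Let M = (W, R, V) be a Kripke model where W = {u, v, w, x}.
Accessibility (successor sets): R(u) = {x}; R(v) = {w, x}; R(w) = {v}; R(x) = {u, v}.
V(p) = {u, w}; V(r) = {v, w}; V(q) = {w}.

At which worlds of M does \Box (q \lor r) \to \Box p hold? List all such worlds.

u, v, x

Let φ = \Box (q \lor r) \to \Box p. Evaluate φ at each world:
  u (successors {x}): φ is true.
  v (successors {w, x}): φ is true.
  w (successors {v}): φ is false.
  x (successors {u, v}): φ is true.
For instance, at v:
  At v: \Box (q \lor r) is false, \Box p is false, so \Box (q \lor r) \to \Box p is true.
    At v: \Box (q \lor r) requires q \lor r at every successor {w, x}.
      q \lor r fails at x, so \Box (q \lor r) is false at v.
    At v: \Box p requires p at every successor {w, x}.
      p fails at x, so \Box p is false at v.
Satisfying worlds: {u, v, x}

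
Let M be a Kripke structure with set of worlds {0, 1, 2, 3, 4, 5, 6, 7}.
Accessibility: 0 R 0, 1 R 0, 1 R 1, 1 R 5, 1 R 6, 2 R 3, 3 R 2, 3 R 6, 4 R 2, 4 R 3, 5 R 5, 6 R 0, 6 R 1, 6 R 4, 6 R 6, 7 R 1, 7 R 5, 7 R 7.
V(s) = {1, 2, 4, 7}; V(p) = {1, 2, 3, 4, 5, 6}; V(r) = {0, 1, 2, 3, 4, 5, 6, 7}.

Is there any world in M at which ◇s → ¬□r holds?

Recall that □ψ holds at a world iff ψ holds at every accessible world, and ◇ψ holds iff ψ holds at some accessible world.
Let φ = ◇s → ¬□r. Evaluate φ at each world:
  0 (successors {0}): φ is true.
  1 (successors {0, 1, 5, 6}): φ is false.
  2 (successors {3}): φ is true.
  3 (successors {2, 6}): φ is false.
  4 (successors {2, 3}): φ is false.
  5 (successors {5}): φ is true.
  6 (successors {0, 1, 4, 6}): φ is false.
  7 (successors {1, 5, 7}): φ is false.
Detail at 0 (witness):
  At 0: ◇s is false, ¬□r is false, so ◇s → ¬□r is true.
    At 0: ◇s requires s at some successor in {0}.
      At 0: s is false.
    So ◇s is false at 0.
    At 0: □r is true, so ¬□r is false.
      At 0: □r requires r at every successor {0}.
        At 0: r is true.
      So □r is true at 0.

Yes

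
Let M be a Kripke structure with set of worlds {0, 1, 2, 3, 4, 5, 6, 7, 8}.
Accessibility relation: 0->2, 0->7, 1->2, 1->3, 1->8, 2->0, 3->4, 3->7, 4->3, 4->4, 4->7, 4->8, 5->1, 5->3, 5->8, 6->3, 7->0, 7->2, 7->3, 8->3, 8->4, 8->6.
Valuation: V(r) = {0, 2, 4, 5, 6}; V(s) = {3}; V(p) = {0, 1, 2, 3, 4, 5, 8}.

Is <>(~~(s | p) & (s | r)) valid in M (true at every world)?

Yes

Recall that <>ψ holds at a world iff ψ holds at some accessible world.
Let φ = <>(~~(s | p) & (s | r)). Evaluate φ at each world:
  0 (successors {2, 7}): φ is true.
  1 (successors {2, 3, 8}): φ is true.
  2 (successors {0}): φ is true.
  3 (successors {4, 7}): φ is true.
  4 (successors {3, 4, 7, 8}): φ is true.
  5 (successors {1, 3, 8}): φ is true.
  6 (successors {3}): φ is true.
  7 (successors {0, 2, 3}): φ is true.
  8 (successors {3, 4, 6}): φ is true.
For instance, at 1:
  At 1: <>(~~(s | p) & (s | r)) requires ~~(s | p) & (s | r) at some successor in {2, 3, 8}.
    ~~(s | p) & (s | r) holds at 2, so <>(~~(s | p) & (s | r)) is true at 1.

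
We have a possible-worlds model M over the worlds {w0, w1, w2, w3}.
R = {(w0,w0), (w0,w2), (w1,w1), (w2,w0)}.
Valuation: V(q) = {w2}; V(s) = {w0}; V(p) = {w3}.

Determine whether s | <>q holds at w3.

Recall that <>ψ holds at a world iff ψ holds at some accessible world.
At w3: s is false, <>q is false, so s | <>q is false.
  At w3: no accessible worlds, so <>q is false.

No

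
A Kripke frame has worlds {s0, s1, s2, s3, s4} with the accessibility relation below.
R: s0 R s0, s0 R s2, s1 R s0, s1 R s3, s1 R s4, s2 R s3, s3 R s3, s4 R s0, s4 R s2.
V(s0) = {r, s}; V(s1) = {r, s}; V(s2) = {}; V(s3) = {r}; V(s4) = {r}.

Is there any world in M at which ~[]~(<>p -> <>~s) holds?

Yes

Let φ = ~[]~(<>p -> <>~s). Evaluate φ at each world:
  s0 (successors {s0, s2}): φ is true.
  s1 (successors {s0, s3, s4}): φ is true.
  s2 (successors {s3}): φ is true.
  s3 (successors {s3}): φ is true.
  s4 (successors {s0, s2}): φ is true.
Detail at s0 (witness):
  At s0: []~(<>p -> <>~s) is false, so ~[]~(<>p -> <>~s) is true.
    At s0: []~(<>p -> <>~s) requires ~(<>p -> <>~s) at every successor {s0, s2}.
      ~(<>p -> <>~s) fails at s0, so []~(<>p -> <>~s) is false at s0.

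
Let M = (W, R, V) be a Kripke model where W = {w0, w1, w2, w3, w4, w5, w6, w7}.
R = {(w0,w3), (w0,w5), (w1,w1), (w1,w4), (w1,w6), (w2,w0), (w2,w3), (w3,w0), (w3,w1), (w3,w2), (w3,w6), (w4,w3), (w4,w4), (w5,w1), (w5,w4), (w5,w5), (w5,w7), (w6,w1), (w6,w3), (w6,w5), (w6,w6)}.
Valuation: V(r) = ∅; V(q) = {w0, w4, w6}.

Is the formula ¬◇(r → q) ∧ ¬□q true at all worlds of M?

Recall that □ψ holds at a world iff ψ holds at every accessible world, and ◇ψ holds iff ψ holds at some accessible world.
Let φ = ¬◇(r → q) ∧ ¬□q. Evaluate φ at each world:
  w0 (successors {w3, w5}): φ is false.
  w1 (successors {w1, w4, w6}): φ is false.
  w2 (successors {w0, w3}): φ is false.
  w3 (successors {w0, w1, w2, w6}): φ is false.
  w4 (successors {w3, w4}): φ is false.
  w5 (successors {w1, w4, w5, w7}): φ is false.
  w6 (successors {w1, w3, w5, w6}): φ is false.
  w7 (successors ∅): φ is false.
Detail at w0 (counterexample):
  At w0: ¬◇(r → q) is false, ¬□q is true, so ¬◇(r → q) ∧ ¬□q is false.
    At w0: ◇(r → q) is true, so ¬◇(r → q) is false.
      At w0: ◇(r → q) requires r → q at some successor in {w3, w5}.
        r → q holds at w3, so ◇(r → q) is true at w0.
    At w0: □q is false, so ¬□q is true.
      At w0: □q requires q at every successor {w3, w5}.
        q fails at w3, so □q is false at w0.

No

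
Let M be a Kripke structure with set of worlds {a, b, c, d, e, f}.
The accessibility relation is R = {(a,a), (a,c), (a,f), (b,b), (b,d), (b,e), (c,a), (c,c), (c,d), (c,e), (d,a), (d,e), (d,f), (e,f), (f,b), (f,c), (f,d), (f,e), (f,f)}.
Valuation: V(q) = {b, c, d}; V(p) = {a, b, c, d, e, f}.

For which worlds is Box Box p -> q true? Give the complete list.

Let φ = Box Box p -> q. Evaluate φ at each world:
  a (successors {a, c, f}): φ is false.
  b (successors {b, d, e}): φ is true.
  c (successors {a, c, d, e}): φ is true.
  d (successors {a, e, f}): φ is true.
  e (successors {f}): φ is false.
  f (successors {b, c, d, e, f}): φ is false.
For instance, at e:
  At e: Box Box p is true, q is false, so Box Box p -> q is false.
    At e: Box Box p requires Box p at every successor {f}.
      At f: Box p is true.
    So Box Box p is true at e.
Satisfying worlds: {b, c, d}

b, c, d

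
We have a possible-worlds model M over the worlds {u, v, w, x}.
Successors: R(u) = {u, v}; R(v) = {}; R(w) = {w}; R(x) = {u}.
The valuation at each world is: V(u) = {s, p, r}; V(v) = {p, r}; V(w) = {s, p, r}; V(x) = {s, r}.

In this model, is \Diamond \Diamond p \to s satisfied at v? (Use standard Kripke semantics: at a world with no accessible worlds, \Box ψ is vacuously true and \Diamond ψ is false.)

At v: \Diamond \Diamond p is false, s is false, so \Diamond \Diamond p \to s is true.
  At v: no accessible worlds, so \Diamond \Diamond p is false.

Yes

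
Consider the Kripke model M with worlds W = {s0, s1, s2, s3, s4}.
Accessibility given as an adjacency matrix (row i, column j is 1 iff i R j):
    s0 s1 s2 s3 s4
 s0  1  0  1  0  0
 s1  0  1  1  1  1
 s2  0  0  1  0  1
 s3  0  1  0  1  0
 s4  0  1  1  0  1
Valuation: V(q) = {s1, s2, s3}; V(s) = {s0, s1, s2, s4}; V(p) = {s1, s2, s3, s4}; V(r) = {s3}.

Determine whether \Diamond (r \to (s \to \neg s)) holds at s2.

At s2: \Diamond (r \to (s \to \neg s)) requires r \to (s \to \neg s) at some successor in {s2, s4}.
  r \to (s \to \neg s) holds at s2, so \Diamond (r \to (s \to \neg s)) is true at s2.

Yes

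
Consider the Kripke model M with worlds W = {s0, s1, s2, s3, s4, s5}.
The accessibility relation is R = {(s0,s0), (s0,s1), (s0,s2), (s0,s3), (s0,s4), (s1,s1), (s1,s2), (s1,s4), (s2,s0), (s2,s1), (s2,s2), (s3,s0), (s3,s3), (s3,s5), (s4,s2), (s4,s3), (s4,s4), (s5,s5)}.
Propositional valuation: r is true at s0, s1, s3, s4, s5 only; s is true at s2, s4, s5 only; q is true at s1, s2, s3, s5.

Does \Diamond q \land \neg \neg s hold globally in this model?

No

Let φ = \Diamond q \land \neg \neg s. Evaluate φ at each world:
  s0 (successors {s0, s1, s2, s3, s4}): φ is false.
  s1 (successors {s1, s2, s4}): φ is false.
  s2 (successors {s0, s1, s2}): φ is true.
  s3 (successors {s0, s3, s5}): φ is false.
  s4 (successors {s2, s3, s4}): φ is true.
  s5 (successors {s5}): φ is true.
Detail at s0 (counterexample):
  At s0: \Diamond q is true, \neg \neg s is false, so \Diamond q \land \neg \neg s is false.
    At s0: \Diamond q requires q at some successor in {s0, s1, s2, s3, s4}.
      q holds at s1, so \Diamond q is true at s0.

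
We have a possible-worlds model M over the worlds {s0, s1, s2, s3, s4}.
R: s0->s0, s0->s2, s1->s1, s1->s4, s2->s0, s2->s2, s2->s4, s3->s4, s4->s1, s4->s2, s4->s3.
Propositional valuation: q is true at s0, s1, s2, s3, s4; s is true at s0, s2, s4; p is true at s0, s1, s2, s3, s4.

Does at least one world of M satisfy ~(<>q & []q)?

Let φ = ~(<>q & []q). Evaluate φ at each world:
  s0 (successors {s0, s2}): φ is false.
  s1 (successors {s1, s4}): φ is false.
  s2 (successors {s0, s2, s4}): φ is false.
  s3 (successors {s4}): φ is false.
  s4 (successors {s1, s2, s3}): φ is false.
For instance, at s4:
  At s4: <>q & []q is true, so ~(<>q & []q) is false.
    At s4: <>q is true, []q is true, so <>q & []q is true.
      At s4: <>q requires q at some successor in {s1, s2, s3}.
        q holds at s1, so <>q is true at s4.
      At s4: []q requires q at every successor {s1, s2, s3}.
        At s1: q is true.
        At s2: q is true.
        At s3: q is true.
      So []q is true at s4.

No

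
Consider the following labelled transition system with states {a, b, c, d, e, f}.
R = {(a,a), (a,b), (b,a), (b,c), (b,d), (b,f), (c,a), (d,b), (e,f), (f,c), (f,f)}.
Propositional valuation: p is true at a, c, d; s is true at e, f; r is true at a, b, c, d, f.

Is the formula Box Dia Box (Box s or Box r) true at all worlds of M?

Yes

Recall that Box ψ holds at a world iff ψ holds at every accessible world, and Dia ψ holds iff ψ holds at some accessible world.
Let φ = Box Dia Box (Box s or Box r). Evaluate φ at each world:
  a (successors {a, b}): φ is true.
  b (successors {a, c, d, f}): φ is true.
  c (successors {a}): φ is true.
  d (successors {b}): φ is true.
  e (successors {f}): φ is true.
  f (successors {c, f}): φ is true.
For instance, at c:
  At c: Box Dia Box (Box s or Box r) requires Dia Box (Box s or Box r) at every successor {a}.
      At a: Dia Box (Box s or Box r) requires Box (Box s or Box r) at some successor in {a, b}.
        Box (Box s or Box r) holds at a, so Dia Box (Box s or Box r) is true at a.
  So Box Dia Box (Box s or Box r) is true at c.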